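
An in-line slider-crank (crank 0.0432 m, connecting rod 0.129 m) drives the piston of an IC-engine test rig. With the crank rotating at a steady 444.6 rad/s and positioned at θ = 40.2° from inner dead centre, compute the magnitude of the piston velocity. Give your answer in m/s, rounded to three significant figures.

15.6

ω = 444.6 rad/s
For an in-line slider-crank, x = r cosθ + √(L² − r² sin²θ), so v = −rω sinθ·[1 + r cosθ/√(L² − r² sin²θ)].
With r = 0.0432 m, L = 0.129 m, θ = 40.2°: √(L² − r² sin²θ) = 0.12595 m.
v = −0.0432·444.6·0.64546·[1 + 0.0432·0.76380/0.12595] = -15.645 m/s.
|v| = 15.645 m/s.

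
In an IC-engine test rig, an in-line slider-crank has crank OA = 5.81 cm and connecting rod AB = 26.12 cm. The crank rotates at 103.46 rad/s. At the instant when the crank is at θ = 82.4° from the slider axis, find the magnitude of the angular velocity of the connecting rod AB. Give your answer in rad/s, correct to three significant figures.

ω = 103.5 rad/s
The rod makes angle φ with the slider axis where L sinφ = r sinθ; differentiating, L cosφ·φ̇ = r ω cosθ.
L cosφ = √(L² − r² sin²θ) = 0.25477 m.
|ω_rod| = r ω |cosθ| / √(L² − r² sin²θ) = 0.0581·103.5·0.13226/0.25477 = 3.1204 rad/s.

3.12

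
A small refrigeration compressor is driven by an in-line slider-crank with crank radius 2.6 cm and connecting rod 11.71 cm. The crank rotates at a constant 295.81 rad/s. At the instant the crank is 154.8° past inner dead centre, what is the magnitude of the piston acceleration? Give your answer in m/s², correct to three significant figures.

ω = 295.8 rad/s
x(θ) = r cosθ + √(L² − r² sin²θ); with ω constant, a = ω²·d²x/dθ².
d²x/dθ² = −r cosθ − r²(cos2θ)/√u − r⁴ sin²2θ/(4u^{3/2}),  u = L² − r² sin²θ = 0.0135899 m².
Substituting r = 0.026 m, L = 0.1171 m, θ = 154.8°: d²x/dθ² = +0.019786 m.
a = ω²·d²x/dθ² = (295.8)²·(+0.019786) = +1731.4 m/s²;  |a| = 1731.4 m/s².

1730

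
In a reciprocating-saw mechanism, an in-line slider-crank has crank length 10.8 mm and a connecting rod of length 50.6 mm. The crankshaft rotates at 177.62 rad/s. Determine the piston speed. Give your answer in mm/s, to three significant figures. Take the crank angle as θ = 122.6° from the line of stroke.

ω = 177.6 rad/s
For an in-line slider-crank, x = r cosθ + √(L² − r² sin²θ), so v = −rω sinθ·[1 + r cosθ/√(L² − r² sin²θ)].
With r = 0.0108 m, L = 0.0506 m, θ = 122.6°: √(L² − r² sin²θ) = 0.049775 m.
v = −0.0108·177.6·0.84245·[1 + 0.0108·-0.53877/0.049775] = -1.4272 m/s.
|v| = 1.4272 m/s = 1427.2 mm/s.

1430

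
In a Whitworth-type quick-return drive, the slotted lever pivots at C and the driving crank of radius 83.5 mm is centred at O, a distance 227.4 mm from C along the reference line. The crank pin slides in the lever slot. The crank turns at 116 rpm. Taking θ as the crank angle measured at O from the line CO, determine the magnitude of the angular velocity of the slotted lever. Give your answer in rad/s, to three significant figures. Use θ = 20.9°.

ω = 12.15 rad/s (from 116 rpm).
Crank pin A relative to C: A = (d + r cosθ, r sinθ); lever angle φ = atan2(r sinθ, d + r cosθ).
Differentiating tanφ: φ̇ = rω(d cosθ + r)/(d² + r² + 2dr cosθ).
d² + r² + 2dr cosθ = |CA|² = 0.0941602 m²;  d cosθ + r = +0.29594 m.
|ω_lever| = |0.0835·12.15·+0.29594| / 0.0941602 = 3.1879 rad/s.

3.19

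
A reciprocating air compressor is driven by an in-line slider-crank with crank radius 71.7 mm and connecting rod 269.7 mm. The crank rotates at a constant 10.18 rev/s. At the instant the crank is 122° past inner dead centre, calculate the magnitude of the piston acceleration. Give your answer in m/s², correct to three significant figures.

189

ω = 2π·10.2 = 63.96 rad/s
x(θ) = r cosθ + √(L² − r² sin²θ); with ω constant, a = ω²·d²x/dθ².
d²x/dθ² = −r cosθ − r²(cos2θ)/√u − r⁴ sin²2θ/(4u^{3/2}),  u = L² − r² sin²θ = 0.0690408 m².
Substituting r = 0.0717 m, L = 0.2697 m, θ = 122°: d²x/dθ² = +0.046278 m.
a = ω²·d²x/dθ² = (63.96)²·(+0.046278) = +189.33 m/s²;  |a| = 189.33 m/s².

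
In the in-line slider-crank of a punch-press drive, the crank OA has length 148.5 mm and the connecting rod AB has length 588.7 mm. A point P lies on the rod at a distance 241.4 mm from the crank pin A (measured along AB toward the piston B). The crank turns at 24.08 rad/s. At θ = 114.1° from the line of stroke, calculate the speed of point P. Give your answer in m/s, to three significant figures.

ω = 24.08 rad/s.  Crank-pin speed |V_A| = rω = 3.5759 m/s, perpendicular to OA.
Rod angle: sinφ = −(r/L) sinθ ⇒ φ = -13.313°; ω_rod = −rω cosθ/√(L²−r²sin²θ) = +2.5488 rad/s.
V_P = V_A + ω_rod × AP, with AP = 0.2414 m along the rod.
Components: V_Px = −rω sinθ − a·ω_rod·sinφ = -3.1225 m/s;  V_Py = rω cosθ + a·ω_rod·cosφ = -0.8614 m/s.
|V_P| = √(V_Px² + V_Py²) = 3.2391 m/s.

3.24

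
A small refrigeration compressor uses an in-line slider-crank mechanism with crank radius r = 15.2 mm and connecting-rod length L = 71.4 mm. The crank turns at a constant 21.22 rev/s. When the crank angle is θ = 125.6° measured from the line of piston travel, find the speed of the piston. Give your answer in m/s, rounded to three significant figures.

1.44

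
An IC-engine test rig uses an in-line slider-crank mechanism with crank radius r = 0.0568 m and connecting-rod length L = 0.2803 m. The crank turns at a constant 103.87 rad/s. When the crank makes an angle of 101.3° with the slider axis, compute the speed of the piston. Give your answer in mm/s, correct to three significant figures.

5550

ω = 103.9 rad/s
For an in-line slider-crank, x = r cosθ + √(L² − r² sin²θ), so v = −rω sinθ·[1 + r cosθ/√(L² − r² sin²θ)].
With r = 0.0568 m, L = 0.2803 m, θ = 101.3°: √(L² − r² sin²θ) = 0.27471 m.
v = −0.0568·103.9·0.98061·[1 + 0.0568·-0.19595/0.27471] = -5.5511 m/s.
|v| = 5.5511 m/s = 5551.1 mm/s.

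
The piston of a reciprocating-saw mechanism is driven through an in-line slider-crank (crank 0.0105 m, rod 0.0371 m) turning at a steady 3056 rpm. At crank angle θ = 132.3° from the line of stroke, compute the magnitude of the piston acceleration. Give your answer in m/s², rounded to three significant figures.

ω = 2π·3056/60 = 320 rad/s
x(θ) = r cosθ + √(L² − r² sin²θ); with ω constant, a = ω²·d²x/dθ².
d²x/dθ² = −r cosθ − r²(cos2θ)/√u − r⁴ sin²2θ/(4u^{3/2}),  u = L² − r² sin²θ = 0.0013161 m².
Substituting r = 0.0105 m, L = 0.0371 m, θ = 132.3°: d²x/dθ² = +0.0072895 m.
a = ω²·d²x/dθ² = (320)²·(+0.0072895) = +746.56 m/s²;  |a| = 746.56 m/s².

747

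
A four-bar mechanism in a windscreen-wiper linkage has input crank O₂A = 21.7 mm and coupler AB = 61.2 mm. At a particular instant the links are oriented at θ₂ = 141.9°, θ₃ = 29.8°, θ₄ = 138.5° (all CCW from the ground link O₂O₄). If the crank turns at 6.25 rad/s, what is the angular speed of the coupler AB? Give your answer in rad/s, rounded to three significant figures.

ω₂ = 6.25 rad/s
Differentiating the loop-closure r₂e^{iθ₂}+r₃e^{iθ₃}=r₁+r₄e^{iθ₄} gives r₂ω₂e^{iθ₂}+r₃ω₃e^{iθ₃}=r₄ω₄e^{iθ₄}.
Eliminating the other unknown: ω₃ = r₂ω₂ sin(θ₄−θ₂) / [r₃ sin(θ₃−θ₄)].
Numerator sine = -0.05931; denominator sine = -0.94721.
Result = 0.0217·6.25·(-0.05931) / (0.0612·(-0.94721)) = +0.13875 rad/s; magnitude 0.13875 rad/s.

0.139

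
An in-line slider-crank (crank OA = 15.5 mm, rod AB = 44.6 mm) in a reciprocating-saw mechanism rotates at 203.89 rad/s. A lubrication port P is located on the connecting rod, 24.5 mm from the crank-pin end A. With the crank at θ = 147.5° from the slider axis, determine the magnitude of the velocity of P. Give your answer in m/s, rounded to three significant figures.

1.86

ω = 203.9 rad/s.  Crank-pin speed |V_A| = rω = 3.1603 m/s, perpendicular to OA.
Rod angle: sinφ = −(r/L) sinθ ⇒ φ = -10.762°; ω_rod = −rω cosθ/√(L²−r²sin²θ) = +60.832 rad/s.
V_P = V_A + ω_rod × AP, with AP = 0.0245 m along the rod.
Components: V_Px = −rω sinθ − a·ω_rod·sinφ = -1.4197 m/s;  V_Py = rω cosθ + a·ω_rod·cosφ = -1.2012 m/s.
|V_P| = √(V_Px² + V_Py²) = 1.8597 m/s.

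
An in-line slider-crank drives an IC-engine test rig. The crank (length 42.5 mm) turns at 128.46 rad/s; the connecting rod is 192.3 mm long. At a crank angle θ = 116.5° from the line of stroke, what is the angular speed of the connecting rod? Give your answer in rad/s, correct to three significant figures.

ω = 128.5 rad/s
The rod makes angle φ with the slider axis where L sinφ = r sinθ; differentiating, L cosφ·φ̇ = r ω cosθ.
L cosφ = √(L² − r² sin²θ) = 0.1885 m.
|ω_rod| = r ω |cosθ| / √(L² − r² sin²θ) = 0.0425·128.5·0.44620/0.1885 = 12.923 rad/s.

12.9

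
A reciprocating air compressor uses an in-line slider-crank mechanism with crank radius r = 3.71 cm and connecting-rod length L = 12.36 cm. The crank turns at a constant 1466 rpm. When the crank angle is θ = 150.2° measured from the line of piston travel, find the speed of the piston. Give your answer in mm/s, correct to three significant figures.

ω = 2π·1466/60 = 153.5 rad/s
For an in-line slider-crank, x = r cosθ + √(L² − r² sin²θ), so v = −rω sinθ·[1 + r cosθ/√(L² − r² sin²θ)].
With r = 0.0371 m, L = 0.1236 m, θ = 150.2°: √(L² − r² sin²θ) = 0.12222 m.
v = −0.0371·153.5·0.49697·[1 + 0.0371·-0.86777/0.12222] = -2.0849 m/s.
|v| = 2.0849 m/s = 2084.9 mm/s.

2080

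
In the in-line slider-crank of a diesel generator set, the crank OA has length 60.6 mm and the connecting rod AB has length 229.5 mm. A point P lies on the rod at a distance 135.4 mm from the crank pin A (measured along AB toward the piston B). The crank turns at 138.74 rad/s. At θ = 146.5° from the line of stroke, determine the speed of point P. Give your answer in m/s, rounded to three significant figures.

4.95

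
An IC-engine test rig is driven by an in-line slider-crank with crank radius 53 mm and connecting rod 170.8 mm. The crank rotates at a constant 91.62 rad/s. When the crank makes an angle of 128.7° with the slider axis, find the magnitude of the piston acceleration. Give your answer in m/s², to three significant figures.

306

ω = 91.62 rad/s
x(θ) = r cosθ + √(L² − r² sin²θ); with ω constant, a = ω²·d²x/dθ².
d²x/dθ² = −r cosθ − r²(cos2θ)/√u − r⁴ sin²2θ/(4u^{3/2}),  u = L² − r² sin²θ = 0.0274618 m².
Substituting r = 0.053 m, L = 0.1708 m, θ = 128.7°: d²x/dθ² = +0.036423 m.
a = ω²·d²x/dθ² = (91.62)²·(+0.036423) = +305.74 m/s²;  |a| = 305.74 m/s².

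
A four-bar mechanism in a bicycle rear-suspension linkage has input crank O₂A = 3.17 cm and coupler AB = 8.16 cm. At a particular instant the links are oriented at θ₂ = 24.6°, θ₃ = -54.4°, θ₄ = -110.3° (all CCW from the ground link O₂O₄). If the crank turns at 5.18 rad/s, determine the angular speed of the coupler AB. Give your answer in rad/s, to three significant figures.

ω₂ = 5.18 rad/s
Differentiating the loop-closure r₂e^{iθ₂}+r₃e^{iθ₃}=r₁+r₄e^{iθ₄} gives r₂ω₂e^{iθ₂}+r₃ω₃e^{iθ₃}=r₄ω₄e^{iθ₄}.
Eliminating the other unknown: ω₃ = r₂ω₂ sin(θ₄−θ₂) / [r₃ sin(θ₃−θ₄)].
Numerator sine = -0.70834; denominator sine = +0.82806.
Result = 0.0317·5.18·(-0.70834) / (0.0816·(+0.82806)) = -1.7214 rad/s; magnitude 1.7214 rad/s.

1.72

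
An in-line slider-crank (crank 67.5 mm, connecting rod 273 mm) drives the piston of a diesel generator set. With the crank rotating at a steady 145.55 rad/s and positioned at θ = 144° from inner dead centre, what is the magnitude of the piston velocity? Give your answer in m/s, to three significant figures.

4.61

ω = 145.6 rad/s
For an in-line slider-crank, x = r cosθ + √(L² − r² sin²θ), so v = −rω sinθ·[1 + r cosθ/√(L² − r² sin²θ)].
With r = 0.0675 m, L = 0.273 m, θ = 144°: √(L² − r² sin²θ) = 0.2701 m.
v = −0.0675·145.6·0.58779·[1 + 0.0675·-0.80902/0.2701] = -4.6072 m/s.
|v| = 4.6072 m/s.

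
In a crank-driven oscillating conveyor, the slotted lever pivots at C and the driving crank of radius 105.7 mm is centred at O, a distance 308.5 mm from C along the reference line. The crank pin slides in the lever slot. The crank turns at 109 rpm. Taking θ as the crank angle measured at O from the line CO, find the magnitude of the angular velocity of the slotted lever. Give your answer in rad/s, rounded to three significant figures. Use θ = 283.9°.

1.78

ω = 11.41 rad/s (from 109 rpm).
Crank pin A relative to C: A = (d + r cosθ, r sinθ); lever angle φ = atan2(r sinθ, d + r cosθ).
Differentiating tanφ: φ̇ = rω(d cosθ + r)/(d² + r² + 2dr cosθ).
d² + r² + 2dr cosθ = |CA|² = 0.122012 m²;  d cosθ + r = +0.17981 m.
|ω_lever| = |0.1057·11.41·+0.17981| / 0.122012 = 1.778 rad/s.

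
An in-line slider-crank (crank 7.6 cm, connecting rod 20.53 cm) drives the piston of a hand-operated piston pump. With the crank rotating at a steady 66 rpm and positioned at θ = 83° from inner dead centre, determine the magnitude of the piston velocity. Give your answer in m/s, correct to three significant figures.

0.547

ω = 2π·66/60 = 6.912 rad/s
For an in-line slider-crank, x = r cosθ + √(L² − r² sin²θ), so v = −rω sinθ·[1 + r cosθ/√(L² − r² sin²θ)].
With r = 0.076 m, L = 0.2053 m, θ = 83°: √(L² − r² sin²θ) = 0.19094 m.
v = −0.076·6.912·0.99255·[1 + 0.076·0.12187/0.19094] = -0.54665 m/s.
|v| = 0.54665 m/s.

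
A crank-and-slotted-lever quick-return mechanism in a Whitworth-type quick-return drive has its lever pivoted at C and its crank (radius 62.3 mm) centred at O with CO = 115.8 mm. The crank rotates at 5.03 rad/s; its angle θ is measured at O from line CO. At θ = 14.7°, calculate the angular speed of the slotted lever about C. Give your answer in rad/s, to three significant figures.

1.75

ω = 5.03 rad/s
Crank pin A relative to C: A = (d + r cosθ, r sinθ); lever angle φ = atan2(r sinθ, d + r cosθ).
Differentiating tanφ: φ̇ = rω(d cosθ + r)/(d² + r² + 2dr cosθ).
d² + r² + 2dr cosθ = |CA|² = 0.0312473 m²;  d cosθ + r = +0.17431 m.
|ω_lever| = |0.0623·5.03·+0.17431| / 0.0312473 = 1.7481 rad/s.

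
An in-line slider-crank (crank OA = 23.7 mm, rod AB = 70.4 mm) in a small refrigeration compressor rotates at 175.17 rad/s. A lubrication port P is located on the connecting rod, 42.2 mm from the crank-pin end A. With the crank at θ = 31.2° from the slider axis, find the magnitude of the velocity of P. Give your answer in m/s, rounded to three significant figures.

2.90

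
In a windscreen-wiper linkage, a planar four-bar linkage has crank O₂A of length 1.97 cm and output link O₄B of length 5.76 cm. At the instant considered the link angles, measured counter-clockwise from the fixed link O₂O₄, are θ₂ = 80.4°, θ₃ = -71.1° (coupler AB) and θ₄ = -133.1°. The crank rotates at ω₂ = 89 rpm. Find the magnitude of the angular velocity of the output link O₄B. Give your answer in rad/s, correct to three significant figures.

ω₂ = 9.32 rad/s (from 89 rpm).
Differentiating the loop-closure r₂e^{iθ₂}+r₃e^{iθ₃}=r₁+r₄e^{iθ₄} gives r₂ω₂e^{iθ₂}+r₃ω₃e^{iθ₃}=r₄ω₄e^{iθ₄}.
Eliminating the other unknown: ω₄ = r₂ω₂ sin(θ₂−θ₃) / [r₄ sin(θ₄−θ₃)].
Numerator sine = +0.47716; denominator sine = -0.88295.
Result = 0.0197·9.32·(+0.47716) / (0.0576·(-0.88295)) = -1.7226 rad/s; magnitude 1.7226 rad/s.

1.72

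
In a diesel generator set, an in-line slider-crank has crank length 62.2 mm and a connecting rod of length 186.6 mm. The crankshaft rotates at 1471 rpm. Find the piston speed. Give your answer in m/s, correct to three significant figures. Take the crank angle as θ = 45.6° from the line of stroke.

8.49

ω = 2π·1471/60 = 154 rad/s
For an in-line slider-crank, x = r cosθ + √(L² − r² sin²θ), so v = −rω sinθ·[1 + r cosθ/√(L² − r² sin²θ)].
With r = 0.0622 m, L = 0.1866 m, θ = 45.6°: √(L² − r² sin²θ) = 0.18123 m.
v = −0.0622·154·0.71447·[1 + 0.0622·0.69966/0.18123] = -8.4896 m/s.
|v| = 8.4896 m/s.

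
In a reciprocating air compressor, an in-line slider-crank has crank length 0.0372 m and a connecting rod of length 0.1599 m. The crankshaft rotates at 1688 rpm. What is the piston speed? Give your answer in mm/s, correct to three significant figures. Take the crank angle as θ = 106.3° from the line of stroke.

ω = 2π·1688/60 = 176.8 rad/s
For an in-line slider-crank, x = r cosθ + √(L² − r² sin²θ), so v = −rω sinθ·[1 + r cosθ/√(L² − r² sin²θ)].
With r = 0.0372 m, L = 0.1599 m, θ = 106.3°: √(L² − r² sin²θ) = 0.15586 m.
v = −0.0372·176.8·0.95981·[1 + 0.0372·-0.28067/0.15586] = -5.8886 m/s.
|v| = 5.8886 m/s = 5888.6 mm/s.

5890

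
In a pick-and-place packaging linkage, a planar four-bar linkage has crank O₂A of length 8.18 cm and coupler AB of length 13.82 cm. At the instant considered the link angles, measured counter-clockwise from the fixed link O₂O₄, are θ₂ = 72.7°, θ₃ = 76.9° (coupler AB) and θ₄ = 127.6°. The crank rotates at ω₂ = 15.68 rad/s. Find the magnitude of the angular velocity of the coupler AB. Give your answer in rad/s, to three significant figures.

ω₂ = 15.68 rad/s
Differentiating the loop-closure r₂e^{iθ₂}+r₃e^{iθ₃}=r₁+r₄e^{iθ₄} gives r₂ω₂e^{iθ₂}+r₃ω₃e^{iθ₃}=r₄ω₄e^{iθ₄}.
Eliminating the other unknown: ω₃ = r₂ω₂ sin(θ₄−θ₂) / [r₃ sin(θ₃−θ₄)].
Numerator sine = +0.81815; denominator sine = -0.77384.
Result = 0.0818·15.68·(+0.81815) / (0.1382·(-0.77384)) = -9.8123 rad/s; magnitude 9.8123 rad/s.

9.81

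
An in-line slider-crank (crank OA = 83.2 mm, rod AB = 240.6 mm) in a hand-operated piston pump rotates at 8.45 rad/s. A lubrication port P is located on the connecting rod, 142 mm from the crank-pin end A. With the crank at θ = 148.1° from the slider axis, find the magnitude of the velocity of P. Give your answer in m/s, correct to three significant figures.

0.392

ω = 8.45 rad/s.  Crank-pin speed |V_A| = rω = 0.70304 m/s, perpendicular to OA.
Rod angle: sinφ = −(r/L) sinθ ⇒ φ = -10.529°; ω_rod = −rω cosθ/√(L²−r²sin²θ) = +2.5232 rad/s.
V_P = V_A + ω_rod × AP, with AP = 0.142 m along the rod.
Components: V_Px = −rω sinθ − a·ω_rod·sinφ = -0.30604 m/s;  V_Py = rω cosθ + a·ω_rod·cosφ = -0.2446 m/s.
|V_P| = √(V_Px² + V_Py²) = 0.39178 m/s.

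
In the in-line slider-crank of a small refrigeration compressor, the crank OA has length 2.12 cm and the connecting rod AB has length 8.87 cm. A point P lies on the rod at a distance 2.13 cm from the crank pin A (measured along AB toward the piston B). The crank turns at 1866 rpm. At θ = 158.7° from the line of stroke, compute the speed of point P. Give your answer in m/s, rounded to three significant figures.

ω = 195.4 rad/s.  Crank-pin speed |V_A| = rω = 4.1426 m/s, perpendicular to OA.
Rod angle: sinφ = −(r/L) sinθ ⇒ φ = -4.981°; ω_rod = −rω cosθ/√(L²−r²sin²θ) = +43.678 rad/s.
V_P = V_A + ω_rod × AP, with AP = 0.0213 m along the rod.
Components: V_Px = −rω sinθ − a·ω_rod·sinφ = -1.424 m/s;  V_Py = rω cosθ + a·ω_rod·cosφ = -2.9328 m/s.
|V_P| = √(V_Px² + V_Py²) = 3.2603 m/s.

3.26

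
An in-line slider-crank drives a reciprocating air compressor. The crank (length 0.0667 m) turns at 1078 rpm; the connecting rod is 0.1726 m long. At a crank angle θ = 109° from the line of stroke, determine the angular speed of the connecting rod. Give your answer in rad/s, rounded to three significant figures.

15.3

ω = 112.9 rad/s (converted from 1078 rpm).
The rod makes angle φ with the slider axis where L sinφ = r sinθ; differentiating, L cosφ·φ̇ = r ω cosθ.
L cosφ = √(L² − r² sin²θ) = 0.16067 m.
|ω_rod| = r ω |cosθ| / √(L² − r² sin²θ) = 0.0667·112.9·0.32557/0.16067 = 15.258 rad/s.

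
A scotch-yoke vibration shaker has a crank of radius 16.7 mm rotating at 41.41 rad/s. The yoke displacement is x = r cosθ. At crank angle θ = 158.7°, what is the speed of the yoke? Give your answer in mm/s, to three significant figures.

251

ω = 41.41 rad/s
x = r cosθ ⇒ ẋ = −rω sinθ.
|v| = rω|sinθ| = 0.0167·41.41·|sin 158.7°| = 0.25121 m/s = 251.21 mm/s.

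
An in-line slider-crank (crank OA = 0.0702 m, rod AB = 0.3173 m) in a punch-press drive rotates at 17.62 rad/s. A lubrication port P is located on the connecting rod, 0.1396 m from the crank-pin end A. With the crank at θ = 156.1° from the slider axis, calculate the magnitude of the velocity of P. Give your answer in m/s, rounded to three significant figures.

ω = 17.62 rad/s.  Crank-pin speed |V_A| = rω = 1.2369 m/s, perpendicular to OA.
Rod angle: sinφ = −(r/L) sinθ ⇒ φ = -5.143°; ω_rod = −rω cosθ/√(L²−r²sin²θ) = +3.5784 rad/s.
V_P = V_A + ω_rod × AP, with AP = 0.1396 m along the rod.
Components: V_Px = −rω sinθ − a·ω_rod·sinφ = -0.45635 m/s;  V_Py = rω cosθ + a·ω_rod·cosφ = -0.63333 m/s.
|V_P| = √(V_Px² + V_Py²) = 0.78061 m/s.

0.781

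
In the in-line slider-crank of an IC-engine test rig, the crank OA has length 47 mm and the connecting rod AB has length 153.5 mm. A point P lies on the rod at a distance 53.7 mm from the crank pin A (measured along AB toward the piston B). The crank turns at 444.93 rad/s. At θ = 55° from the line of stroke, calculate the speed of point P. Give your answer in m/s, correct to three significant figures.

19.8

ω = 444.9 rad/s.  Crank-pin speed |V_A| = rω = 20.912 m/s, perpendicular to OA.
Rod angle: sinφ = −(r/L) sinθ ⇒ φ = -14.526°; ω_rod = −rω cosθ/√(L²−r²sin²θ) = -80.72 rad/s.
V_P = V_A + ω_rod × AP, with AP = 0.0537 m along the rod.
Components: V_Px = −rω sinθ − a·ω_rod·sinφ = -18.217 m/s;  V_Py = rω cosθ + a·ω_rod·cosφ = +7.7984 m/s.
|V_P| = √(V_Px² + V_Py²) = 19.816 m/s.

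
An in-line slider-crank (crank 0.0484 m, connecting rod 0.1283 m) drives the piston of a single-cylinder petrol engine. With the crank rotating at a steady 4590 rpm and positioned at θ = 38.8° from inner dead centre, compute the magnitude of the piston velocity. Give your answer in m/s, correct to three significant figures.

ω = 2π·4590/60 = 480.7 rad/s
For an in-line slider-crank, x = r cosθ + √(L² − r² sin²θ), so v = −rω sinθ·[1 + r cosθ/√(L² − r² sin²θ)].
With r = 0.0484 m, L = 0.1283 m, θ = 38.8°: √(L² − r² sin²θ) = 0.12466 m.
v = −0.0484·480.7·0.62660·[1 + 0.0484·0.77934/0.12466] = -18.988 m/s.
|v| = 18.988 m/s.

19.0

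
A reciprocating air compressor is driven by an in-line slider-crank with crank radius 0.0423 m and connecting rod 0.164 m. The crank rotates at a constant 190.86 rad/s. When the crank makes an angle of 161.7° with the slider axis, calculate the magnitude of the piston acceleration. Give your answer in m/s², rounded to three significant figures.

ω = 190.9 rad/s
x(θ) = r cosθ + √(L² − r² sin²θ); with ω constant, a = ω²·d²x/dθ².
d²x/dθ² = −r cosθ − r²(cos2θ)/√u − r⁴ sin²2θ/(4u^{3/2}),  u = L² − r² sin²θ = 0.0267196 m².
Substituting r = 0.0423 m, L = 0.164 m, θ = 161.7°: d²x/dθ² = +0.031308 m.
a = ω²·d²x/dθ² = (190.9)²·(+0.031308) = +1140.5 m/s²;  |a| = 1140.5 m/s².

1140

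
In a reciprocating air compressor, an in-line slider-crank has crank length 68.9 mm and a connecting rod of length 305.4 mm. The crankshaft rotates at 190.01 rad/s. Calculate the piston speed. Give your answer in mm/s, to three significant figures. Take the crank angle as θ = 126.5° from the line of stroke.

ω = 190 rad/s
For an in-line slider-crank, x = r cosθ + √(L² − r² sin²θ), so v = −rω sinθ·[1 + r cosθ/√(L² − r² sin²θ)].
With r = 0.0689 m, L = 0.3054 m, θ = 126.5°: √(L² − r² sin²θ) = 0.30034 m.
v = −0.0689·190·0.80386·[1 + 0.0689·-0.59482/0.30034] = -9.0878 m/s.
|v| = 9.0878 m/s = 9087.8 mm/s.

9090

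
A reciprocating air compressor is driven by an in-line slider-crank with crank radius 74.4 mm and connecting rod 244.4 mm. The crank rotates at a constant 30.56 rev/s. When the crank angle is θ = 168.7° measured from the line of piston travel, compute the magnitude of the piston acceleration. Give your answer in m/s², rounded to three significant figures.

1910

ω = 2π·30.6 = 192 rad/s
x(θ) = r cosθ + √(L² − r² sin²θ); with ω constant, a = ω²·d²x/dθ².
d²x/dθ² = −r cosθ − r²(cos2θ)/√u − r⁴ sin²2θ/(4u^{3/2}),  u = L² − r² sin²θ = 0.0595188 m².
Substituting r = 0.0744 m, L = 0.2444 m, θ = 168.7°: d²x/dθ² = +0.051933 m.
a = ω²·d²x/dθ² = (192)²·(+0.051933) = +1914.7 m/s²;  |a| = 1914.7 m/s².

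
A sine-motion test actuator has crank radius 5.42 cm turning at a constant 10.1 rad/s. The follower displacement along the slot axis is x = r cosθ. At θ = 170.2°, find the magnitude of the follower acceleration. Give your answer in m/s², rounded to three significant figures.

5.45

ω = 10.1 rad/s
x = r cosθ ⇒ ẍ = −rω² cosθ (ω constant).
|a| = rω²|cosθ| = 0.0542·(10.1)²·|cos 170.2°| = 5.4483 m/s².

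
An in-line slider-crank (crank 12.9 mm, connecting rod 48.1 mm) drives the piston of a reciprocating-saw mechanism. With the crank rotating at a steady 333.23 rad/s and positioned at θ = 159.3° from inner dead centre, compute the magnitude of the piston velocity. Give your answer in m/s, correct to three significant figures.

1.14

ω = 333.2 rad/s
For an in-line slider-crank, x = r cosθ + √(L² − r² sin²θ), so v = −rω sinθ·[1 + r cosθ/√(L² − r² sin²θ)].
With r = 0.0129 m, L = 0.0481 m, θ = 159.3°: √(L² − r² sin²θ) = 0.047883 m.
v = −0.0129·333.2·0.35347·[1 + 0.0129·-0.93544/0.047883] = -1.1365 m/s.
|v| = 1.1365 m/s.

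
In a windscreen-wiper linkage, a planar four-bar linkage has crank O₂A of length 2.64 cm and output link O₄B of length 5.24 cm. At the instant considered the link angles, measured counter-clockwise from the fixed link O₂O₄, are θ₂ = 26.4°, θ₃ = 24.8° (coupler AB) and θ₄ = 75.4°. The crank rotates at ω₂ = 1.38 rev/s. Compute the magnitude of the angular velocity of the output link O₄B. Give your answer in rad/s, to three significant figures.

0.158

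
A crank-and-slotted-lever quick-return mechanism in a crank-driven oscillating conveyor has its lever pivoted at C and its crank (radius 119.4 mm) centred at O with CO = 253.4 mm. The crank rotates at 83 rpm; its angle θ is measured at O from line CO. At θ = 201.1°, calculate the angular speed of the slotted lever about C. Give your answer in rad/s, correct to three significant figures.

ω = 8.692 rad/s (from 83 rpm).
Crank pin A relative to C: A = (d + r cosθ, r sinθ); lever angle φ = atan2(r sinθ, d + r cosθ).
Differentiating tanφ: φ̇ = rω(d cosθ + r)/(d² + r² + 2dr cosθ).
d² + r² + 2dr cosθ = |CA|² = 0.0220131 m²;  d cosθ + r = -0.11701 m.
|ω_lever| = |0.1194·8.692·-0.11701| / 0.0220131 = 5.5164 rad/s.

5.52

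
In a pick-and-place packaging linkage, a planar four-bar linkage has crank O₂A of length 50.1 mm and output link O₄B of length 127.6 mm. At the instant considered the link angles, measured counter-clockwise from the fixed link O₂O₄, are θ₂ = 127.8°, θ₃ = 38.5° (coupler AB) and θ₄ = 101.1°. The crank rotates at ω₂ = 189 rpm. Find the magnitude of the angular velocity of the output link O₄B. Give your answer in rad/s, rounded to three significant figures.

8.75

ω₂ = 19.79 rad/s (from 189 rpm).
Differentiating the loop-closure r₂e^{iθ₂}+r₃e^{iθ₃}=r₁+r₄e^{iθ₄} gives r₂ω₂e^{iθ₂}+r₃ω₃e^{iθ₃}=r₄ω₄e^{iθ₄}.
Eliminating the other unknown: ω₄ = r₂ω₂ sin(θ₂−θ₃) / [r₄ sin(θ₄−θ₃)].
Numerator sine = +0.99993; denominator sine = +0.88782.
Result = 0.0501·19.79·(+0.99993) / (0.1276·(+0.88782)) = +8.7523 rad/s; magnitude 8.7523 rad/s.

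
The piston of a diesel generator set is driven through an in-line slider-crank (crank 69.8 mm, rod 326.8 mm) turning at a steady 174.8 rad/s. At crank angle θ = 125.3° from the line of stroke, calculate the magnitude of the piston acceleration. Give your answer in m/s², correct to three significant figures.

ω = 174.8 rad/s
x(θ) = r cosθ + √(L² − r² sin²θ); with ω constant, a = ω²·d²x/dθ².
d²x/dθ² = −r cosθ − r²(cos2θ)/√u − r⁴ sin²2θ/(4u^{3/2}),  u = L² − r² sin²θ = 0.103553 m².
Substituting r = 0.0698 m, L = 0.3268 m, θ = 125.3°: d²x/dθ² = +0.045205 m.
a = ω²·d²x/dθ² = (174.8)²·(+0.045205) = +1381.2 m/s²;  |a| = 1381.2 m/s².

1380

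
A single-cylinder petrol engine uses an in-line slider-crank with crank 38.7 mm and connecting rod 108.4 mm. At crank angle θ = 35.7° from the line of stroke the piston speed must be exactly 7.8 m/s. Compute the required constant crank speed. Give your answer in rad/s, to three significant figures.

For an in-line slider-crank, |v_piston| = rω|sinθ|·[1 + r cosθ/√(L² − r² sin²θ)].
With r = 0.0387 m, L = 0.1084 m, θ = 35.7°: the bracketed kinematic factor |dx/dθ| = 0.029277 m.
ω = v/|dx/dθ| = 7.8/0.029277 = 266.42 rad/s.

266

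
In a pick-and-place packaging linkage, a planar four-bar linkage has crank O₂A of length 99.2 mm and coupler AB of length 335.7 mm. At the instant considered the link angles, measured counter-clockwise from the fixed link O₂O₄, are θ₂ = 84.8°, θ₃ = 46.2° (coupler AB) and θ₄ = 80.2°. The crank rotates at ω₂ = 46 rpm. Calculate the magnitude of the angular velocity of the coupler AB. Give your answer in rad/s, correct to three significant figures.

0.204

ω₂ = 4.817 rad/s (from 46 rpm).
Differentiating the loop-closure r₂e^{iθ₂}+r₃e^{iθ₃}=r₁+r₄e^{iθ₄} gives r₂ω₂e^{iθ₂}+r₃ω₃e^{iθ₃}=r₄ω₄e^{iθ₄}.
Eliminating the other unknown: ω₃ = r₂ω₂ sin(θ₄−θ₂) / [r₃ sin(θ₃−θ₄)].
Numerator sine = -0.08020; denominator sine = -0.55919.
Result = 0.0992·4.817·(-0.08020) / (0.3357·(-0.55919)) = +0.20415 rad/s; magnitude 0.20415 rad/s.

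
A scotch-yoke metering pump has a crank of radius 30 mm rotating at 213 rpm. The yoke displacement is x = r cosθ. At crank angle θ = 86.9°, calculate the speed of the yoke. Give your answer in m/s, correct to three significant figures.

0.668

ω = 22.31 rad/s (from 213 rpm).
x = r cosθ ⇒ ẋ = −rω sinθ.
|v| = rω|sinθ| = 0.03·22.31·|sin 86.9°| = 0.66818 m/s.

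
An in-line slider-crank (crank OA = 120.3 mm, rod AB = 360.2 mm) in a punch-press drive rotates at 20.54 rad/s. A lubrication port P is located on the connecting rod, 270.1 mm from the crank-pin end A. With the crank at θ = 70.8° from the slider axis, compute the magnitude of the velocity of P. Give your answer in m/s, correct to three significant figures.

ω = 20.54 rad/s.  Crank-pin speed |V_A| = rω = 2.471 m/s, perpendicular to OA.
Rod angle: sinφ = −(r/L) sinθ ⇒ φ = -18.385°; ω_rod = −rω cosθ/√(L²−r²sin²θ) = -2.3774 rad/s.
V_P = V_A + ω_rod × AP, with AP = 0.2701 m along the rod.
Components: V_Px = −rω sinθ − a·ω_rod·sinφ = -2.536 m/s;  V_Py = rω cosθ + a·ω_rod·cosφ = +0.20327 m/s.
|V_P| = √(V_Px² + V_Py²) = 2.5442 m/s.

2.54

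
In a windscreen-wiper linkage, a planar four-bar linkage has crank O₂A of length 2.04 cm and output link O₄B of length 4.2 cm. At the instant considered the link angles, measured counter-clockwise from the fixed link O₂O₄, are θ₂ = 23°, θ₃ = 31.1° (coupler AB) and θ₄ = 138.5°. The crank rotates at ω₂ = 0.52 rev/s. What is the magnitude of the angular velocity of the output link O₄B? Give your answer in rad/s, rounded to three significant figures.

0.234

ω₂ = 3.267 rad/s (from 0.52 rev/s).
Differentiating the loop-closure r₂e^{iθ₂}+r₃e^{iθ₃}=r₁+r₄e^{iθ₄} gives r₂ω₂e^{iθ₂}+r₃ω₃e^{iθ₃}=r₄ω₄e^{iθ₄}.
Eliminating the other unknown: ω₄ = r₂ω₂ sin(θ₂−θ₃) / [r₄ sin(θ₄−θ₃)].
Numerator sine = -0.14090; denominator sine = +0.95424.
Result = 0.0204·3.267·(-0.14090) / (0.042·(+0.95424)) = -0.23433 rad/s; magnitude 0.23433 rad/s.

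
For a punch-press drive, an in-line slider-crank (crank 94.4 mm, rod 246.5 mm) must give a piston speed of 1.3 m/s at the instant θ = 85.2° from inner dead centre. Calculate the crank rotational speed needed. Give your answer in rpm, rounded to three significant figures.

128

For an in-line slider-crank, |v_piston| = rω|sinθ|·[1 + r cosθ/√(L² − r² sin²θ)].
With r = 0.0944 m, L = 0.2465 m, θ = 85.2°: the bracketed kinematic factor |dx/dθ| = 0.09733 m.
ω = v/|dx/dθ| = 1.3/0.09733 = 13.357 rad/s.
N = 60ω/(2π) = 127.55 rpm.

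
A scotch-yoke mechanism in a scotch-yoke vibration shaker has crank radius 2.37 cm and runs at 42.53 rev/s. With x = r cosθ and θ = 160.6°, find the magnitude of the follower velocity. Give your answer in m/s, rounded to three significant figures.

ω = 267.2 rad/s (from 42.53 rev/s).
x = r cosθ ⇒ ẋ = −rω sinθ.
|v| = rω|sinθ| = 0.0237·267.2·|sin 160.6°| = 2.1036 m/s.

2.10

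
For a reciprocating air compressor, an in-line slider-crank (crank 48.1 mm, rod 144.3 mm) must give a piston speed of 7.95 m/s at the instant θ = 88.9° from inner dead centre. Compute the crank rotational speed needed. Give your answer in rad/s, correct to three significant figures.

164

For an in-line slider-crank, |v_piston| = rω|sinθ|·[1 + r cosθ/√(L² − r² sin²θ)].
With r = 0.0481 m, L = 0.1443 m, θ = 88.9°: the bracketed kinematic factor |dx/dθ| = 0.048418 m.
ω = v/|dx/dθ| = 7.95/0.048418 = 164.2 rad/s.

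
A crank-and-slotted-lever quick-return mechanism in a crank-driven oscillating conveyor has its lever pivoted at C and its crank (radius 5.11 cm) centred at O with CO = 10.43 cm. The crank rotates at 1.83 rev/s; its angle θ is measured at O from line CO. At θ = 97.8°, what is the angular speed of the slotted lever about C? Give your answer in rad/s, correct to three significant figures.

1.80

ω = 11.5 rad/s (from 1.83 rev/s).
Crank pin A relative to C: A = (d + r cosθ, r sinθ); lever angle φ = atan2(r sinθ, d + r cosθ).
Differentiating tanφ: φ̇ = rω(d cosθ + r)/(d² + r² + 2dr cosθ).
d² + r² + 2dr cosθ = |CA|² = 0.012043 m²;  d cosθ + r = +0.036945 m.
|ω_lever| = |0.0511·11.5·+0.036945| / 0.012043 = 1.8025 rad/s.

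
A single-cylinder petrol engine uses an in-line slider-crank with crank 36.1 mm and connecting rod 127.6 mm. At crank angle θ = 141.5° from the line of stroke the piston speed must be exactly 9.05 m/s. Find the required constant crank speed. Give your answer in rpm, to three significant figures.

For an in-line slider-crank, |v_piston| = rω|sinθ|·[1 + r cosθ/√(L² − r² sin²θ)].
With r = 0.0361 m, L = 0.1276 m, θ = 141.5°: the bracketed kinematic factor |dx/dθ| = 0.017418 m.
ω = v/|dx/dθ| = 9.05/0.017418 = 519.58 rad/s.
N = 60ω/(2π) = 4961.6 rpm.

4960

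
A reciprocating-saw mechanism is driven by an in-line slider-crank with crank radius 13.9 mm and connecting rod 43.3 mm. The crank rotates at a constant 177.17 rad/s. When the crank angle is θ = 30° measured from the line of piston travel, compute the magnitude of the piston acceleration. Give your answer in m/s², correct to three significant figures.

ω = 177.2 rad/s
x(θ) = r cosθ + √(L² − r² sin²θ); with ω constant, a = ω²·d²x/dθ².
d²x/dθ² = −r cosθ − r²(cos2θ)/√u − r⁴ sin²2θ/(4u^{3/2}),  u = L² − r² sin²θ = 0.00182659 m².
Substituting r = 0.0139 m, L = 0.0433 m, θ = 30°: d²x/dθ² = -0.014388 m.
a = ω²·d²x/dθ² = (177.2)²·(-0.014388) = -451.62 m/s²;  |a| = 451.62 m/s².

452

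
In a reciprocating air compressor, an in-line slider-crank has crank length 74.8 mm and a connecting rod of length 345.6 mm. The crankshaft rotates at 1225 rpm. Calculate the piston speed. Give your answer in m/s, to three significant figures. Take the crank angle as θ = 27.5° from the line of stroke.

5.29

ω = 2π·1225/60 = 128.3 rad/s
For an in-line slider-crank, x = r cosθ + √(L² − r² sin²θ), so v = −rω sinθ·[1 + r cosθ/√(L² − r² sin²θ)].
With r = 0.0748 m, L = 0.3456 m, θ = 27.5°: √(L² − r² sin²θ) = 0.34387 m.
v = −0.0748·128.3·0.46175·[1 + 0.0748·0.88701/0.34387] = -5.2856 m/s.
|v| = 5.2856 m/s.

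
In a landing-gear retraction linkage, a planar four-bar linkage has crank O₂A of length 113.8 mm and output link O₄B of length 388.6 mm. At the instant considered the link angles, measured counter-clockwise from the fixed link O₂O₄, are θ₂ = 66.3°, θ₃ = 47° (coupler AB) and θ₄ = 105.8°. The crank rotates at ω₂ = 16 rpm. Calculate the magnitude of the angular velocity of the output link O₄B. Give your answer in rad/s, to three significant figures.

0.190

ω₂ = 1.676 rad/s (from 16 rpm).
Differentiating the loop-closure r₂e^{iθ₂}+r₃e^{iθ₃}=r₁+r₄e^{iθ₄} gives r₂ω₂e^{iθ₂}+r₃ω₃e^{iθ₃}=r₄ω₄e^{iθ₄}.
Eliminating the other unknown: ω₄ = r₂ω₂ sin(θ₂−θ₃) / [r₄ sin(θ₄−θ₃)].
Numerator sine = +0.33051; denominator sine = +0.85536.
Result = 0.1138·1.676·(+0.33051) / (0.3886·(+0.85536)) = +0.1896 rad/s; magnitude 0.1896 rad/s.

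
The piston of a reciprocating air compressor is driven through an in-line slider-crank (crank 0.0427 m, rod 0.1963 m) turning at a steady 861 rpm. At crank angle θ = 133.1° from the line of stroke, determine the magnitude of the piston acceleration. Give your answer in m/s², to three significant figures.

241

ω = 2π·861/60 = 90.16 rad/s
x(θ) = r cosθ + √(L² − r² sin²θ); with ω constant, a = ω²·d²x/dθ².
d²x/dθ² = −r cosθ − r²(cos2θ)/√u − r⁴ sin²2θ/(4u^{3/2}),  u = L² − r² sin²θ = 0.0375616 m².
Substituting r = 0.0427 m, L = 0.1963 m, θ = 133.1°: d²x/dθ² = +0.029686 m.
a = ω²·d²x/dθ² = (90.16)²·(+0.029686) = +241.33 m/s²;  |a| = 241.33 m/s².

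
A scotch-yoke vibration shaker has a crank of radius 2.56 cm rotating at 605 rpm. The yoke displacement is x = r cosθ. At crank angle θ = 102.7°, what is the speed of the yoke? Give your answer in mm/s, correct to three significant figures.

1580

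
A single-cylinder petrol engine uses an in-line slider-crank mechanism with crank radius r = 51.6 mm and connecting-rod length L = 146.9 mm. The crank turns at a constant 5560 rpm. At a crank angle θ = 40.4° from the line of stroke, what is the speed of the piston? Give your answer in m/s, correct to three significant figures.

ω = 2π·5560/60 = 582.2 rad/s
For an in-line slider-crank, x = r cosθ + √(L² − r² sin²θ), so v = −rω sinθ·[1 + r cosθ/√(L² − r² sin²θ)].
With r = 0.0516 m, L = 0.1469 m, θ = 40.4°: √(L² − r² sin²θ) = 0.14304 m.
v = −0.0516·582.2·0.64812·[1 + 0.0516·0.76154/0.14304] = -24.821 m/s.
|v| = 24.821 m/s.

24.8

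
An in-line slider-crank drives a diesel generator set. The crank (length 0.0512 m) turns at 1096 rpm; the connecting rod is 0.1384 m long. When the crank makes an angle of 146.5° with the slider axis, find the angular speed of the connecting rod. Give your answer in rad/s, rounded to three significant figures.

36.2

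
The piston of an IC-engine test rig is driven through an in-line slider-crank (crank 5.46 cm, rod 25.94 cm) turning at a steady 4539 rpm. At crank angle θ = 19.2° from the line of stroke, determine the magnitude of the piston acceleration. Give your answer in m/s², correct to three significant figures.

13700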